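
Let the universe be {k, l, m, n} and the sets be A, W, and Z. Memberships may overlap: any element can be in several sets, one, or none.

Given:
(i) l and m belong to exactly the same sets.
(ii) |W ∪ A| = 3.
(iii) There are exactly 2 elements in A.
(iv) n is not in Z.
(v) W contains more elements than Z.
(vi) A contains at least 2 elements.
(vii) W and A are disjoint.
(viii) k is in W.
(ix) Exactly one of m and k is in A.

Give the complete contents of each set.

A = {l, m}; W = {k}; Z = {}

From (iv): n ∉ Z.
From (viii): k ∈ W.
(vii) (disjoint): k ∉ A.
(ix) (exactly one): m ∈ A.
(i): l matches m: l ∈ A.
(iii): A already has 2, so the rest are out.
(vii) (disjoint): l ∉ W.
(vii) (disjoint): m ∉ W.
Suppose k ∈ Z: no assignment then satisfies all the clues, so k ∉ Z.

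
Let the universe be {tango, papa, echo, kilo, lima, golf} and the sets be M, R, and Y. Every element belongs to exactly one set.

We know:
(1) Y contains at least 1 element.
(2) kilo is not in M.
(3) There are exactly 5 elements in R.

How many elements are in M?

From (2): kilo ∉ M.
Suppose tango ∈ M: no assignment then satisfies all the clues, so tango ∉ M.

0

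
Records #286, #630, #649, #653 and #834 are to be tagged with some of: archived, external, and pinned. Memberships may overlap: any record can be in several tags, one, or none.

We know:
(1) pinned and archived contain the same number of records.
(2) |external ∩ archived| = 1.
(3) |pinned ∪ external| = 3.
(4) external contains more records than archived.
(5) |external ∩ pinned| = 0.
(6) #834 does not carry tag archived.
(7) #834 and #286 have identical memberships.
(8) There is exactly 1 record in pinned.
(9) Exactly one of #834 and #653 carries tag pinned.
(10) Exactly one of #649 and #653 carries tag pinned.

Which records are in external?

external = {#630, #649}

From (6): #834 ∉ archived.
(7): #286 matches #834: #286 ∉ archived.
Suppose #286 ∈ external: no assignment then satisfies all the clues, so #286 ∉ external.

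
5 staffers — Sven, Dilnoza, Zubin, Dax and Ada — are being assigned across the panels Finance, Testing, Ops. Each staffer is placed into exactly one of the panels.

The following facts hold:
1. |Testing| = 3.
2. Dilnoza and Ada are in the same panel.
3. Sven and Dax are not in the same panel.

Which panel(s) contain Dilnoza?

Dilnoza: Testing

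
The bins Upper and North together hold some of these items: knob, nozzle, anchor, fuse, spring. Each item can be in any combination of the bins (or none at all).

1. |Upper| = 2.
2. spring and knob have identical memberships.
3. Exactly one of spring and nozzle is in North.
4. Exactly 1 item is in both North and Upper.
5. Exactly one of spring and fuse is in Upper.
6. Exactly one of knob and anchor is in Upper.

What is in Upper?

Upper = {anchor, fuse}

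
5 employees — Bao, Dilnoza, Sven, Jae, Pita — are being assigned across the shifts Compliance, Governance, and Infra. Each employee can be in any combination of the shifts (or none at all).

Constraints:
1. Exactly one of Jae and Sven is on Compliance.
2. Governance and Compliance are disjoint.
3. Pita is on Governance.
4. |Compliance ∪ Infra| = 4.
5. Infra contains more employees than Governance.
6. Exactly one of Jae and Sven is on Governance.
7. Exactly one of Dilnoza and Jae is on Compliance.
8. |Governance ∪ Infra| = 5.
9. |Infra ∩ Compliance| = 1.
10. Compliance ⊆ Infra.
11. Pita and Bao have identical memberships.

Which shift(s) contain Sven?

Sven: Governance

From (3): Pita ∈ Governance.
(2) (disjoint): Pita ∉ Compliance.
(11): Bao matches Pita: Bao ∉ Compliance.
(11): Bao matches Pita: Bao ∈ Governance.
Suppose Sven ∈ Compliance: no assignment then satisfies all the clues, so Sven ∉ Compliance.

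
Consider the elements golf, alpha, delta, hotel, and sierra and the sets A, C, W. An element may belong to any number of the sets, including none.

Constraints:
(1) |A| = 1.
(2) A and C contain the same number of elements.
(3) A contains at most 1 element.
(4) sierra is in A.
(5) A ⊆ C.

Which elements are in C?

C = {sierra}

From (4): sierra ∈ A.
(1): A already has 1, so the rest are out.
(5) with sierra ∈ A: sierra ∈ C.
Suppose golf ∈ C: no assignment then satisfies all the clues, so golf ∉ C.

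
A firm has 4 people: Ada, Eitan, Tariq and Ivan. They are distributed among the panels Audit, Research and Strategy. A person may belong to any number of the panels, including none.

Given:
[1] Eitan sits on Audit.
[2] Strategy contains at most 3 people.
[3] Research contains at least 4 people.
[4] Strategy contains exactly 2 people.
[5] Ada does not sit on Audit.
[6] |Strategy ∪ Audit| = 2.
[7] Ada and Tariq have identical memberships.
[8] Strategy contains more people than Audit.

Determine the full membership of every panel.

Audit = {Eitan}; Research = {Ada, Eitan, Ivan, Tariq}; Strategy = {Eitan, Ivan}

From (1): Eitan ∈ Audit.
From (5): Ada ∉ Audit.
(3): only 4 candidates remain for Research, so all are in.
(7): Tariq matches Ada: Tariq ∉ Audit.
Suppose Ada ∈ Strategy: no assignment then satisfies all the clues, so Ada ∉ Strategy.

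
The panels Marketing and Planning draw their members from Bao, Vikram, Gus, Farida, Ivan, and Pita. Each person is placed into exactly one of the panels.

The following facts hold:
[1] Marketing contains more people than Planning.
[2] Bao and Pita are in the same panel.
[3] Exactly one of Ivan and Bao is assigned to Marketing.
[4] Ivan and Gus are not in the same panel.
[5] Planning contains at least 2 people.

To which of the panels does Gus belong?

Gus: Marketing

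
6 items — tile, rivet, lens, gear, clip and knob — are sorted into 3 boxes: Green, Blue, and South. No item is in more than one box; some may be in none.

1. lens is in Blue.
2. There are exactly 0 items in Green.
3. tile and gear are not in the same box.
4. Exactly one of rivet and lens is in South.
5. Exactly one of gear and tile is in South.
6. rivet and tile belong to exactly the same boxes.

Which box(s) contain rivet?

rivet: South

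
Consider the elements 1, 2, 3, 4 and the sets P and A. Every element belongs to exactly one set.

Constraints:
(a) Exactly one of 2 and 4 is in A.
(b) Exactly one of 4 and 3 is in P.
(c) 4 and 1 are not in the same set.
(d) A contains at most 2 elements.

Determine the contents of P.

P = {1, 2, 3}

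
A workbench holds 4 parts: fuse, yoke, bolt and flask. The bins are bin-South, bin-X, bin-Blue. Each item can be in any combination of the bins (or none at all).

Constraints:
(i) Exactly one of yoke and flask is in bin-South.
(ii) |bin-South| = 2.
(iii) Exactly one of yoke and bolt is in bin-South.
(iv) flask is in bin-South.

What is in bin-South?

bin-South = {bolt, flask}

From (iv): flask ∈ bin-South.
(i) (exactly one): yoke ∉ bin-South.
(iii) (exactly one): bolt ∈ bin-South.
(ii): bin-South already has 2, so the rest are out.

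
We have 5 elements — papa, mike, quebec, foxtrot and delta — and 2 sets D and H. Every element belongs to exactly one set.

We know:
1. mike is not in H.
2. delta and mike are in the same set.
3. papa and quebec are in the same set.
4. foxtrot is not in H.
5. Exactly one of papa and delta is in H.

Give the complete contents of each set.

D = {delta, foxtrot, mike}; H = {papa, quebec}

From (1): mike ∉ H.
From (4): foxtrot ∉ H.
(2): delta matches mike: delta ∉ H.
(5) (exactly one): papa ∈ H.
Only one set left: mike ∈ D.
Only one set left: foxtrot ∈ D.
Only one set left: delta ∈ D.
(3): quebec matches papa: quebec ∉ D.
(3): quebec matches papa: quebec ∈ H.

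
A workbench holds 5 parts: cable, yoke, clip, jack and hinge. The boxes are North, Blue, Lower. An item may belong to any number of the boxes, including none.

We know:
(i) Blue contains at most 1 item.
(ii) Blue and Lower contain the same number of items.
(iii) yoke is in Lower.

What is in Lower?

Lower = {yoke}

From (iii): yoke ∈ Lower.
Suppose cable ∈ Lower: no assignment then satisfies all the clues, so cable ∉ Lower.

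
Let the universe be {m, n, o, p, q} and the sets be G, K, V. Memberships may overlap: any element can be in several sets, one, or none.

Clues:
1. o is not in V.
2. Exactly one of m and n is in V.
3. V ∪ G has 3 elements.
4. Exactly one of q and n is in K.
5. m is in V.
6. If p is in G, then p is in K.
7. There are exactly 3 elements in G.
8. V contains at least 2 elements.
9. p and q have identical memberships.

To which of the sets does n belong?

n: none

From (1): o ∉ V.
From (5): m ∈ V.
(2) (exactly one): n ∉ V.
Suppose n ∈ G: no assignment then satisfies all the clues, so n ∉ G.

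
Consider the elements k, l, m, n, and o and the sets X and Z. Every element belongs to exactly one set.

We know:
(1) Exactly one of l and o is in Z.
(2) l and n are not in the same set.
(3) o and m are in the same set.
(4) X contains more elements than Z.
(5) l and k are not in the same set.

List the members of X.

X = {k, m, n, o}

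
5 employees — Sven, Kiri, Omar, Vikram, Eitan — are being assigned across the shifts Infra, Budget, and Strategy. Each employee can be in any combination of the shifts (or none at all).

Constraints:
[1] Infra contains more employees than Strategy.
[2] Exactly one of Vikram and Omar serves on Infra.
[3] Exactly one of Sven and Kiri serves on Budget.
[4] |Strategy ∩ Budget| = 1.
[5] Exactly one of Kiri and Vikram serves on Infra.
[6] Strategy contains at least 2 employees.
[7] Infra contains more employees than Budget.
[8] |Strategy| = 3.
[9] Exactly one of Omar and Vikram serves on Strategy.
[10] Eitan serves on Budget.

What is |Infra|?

4

From (10): Eitan ∈ Budget.
Suppose Sven ∉ Infra: no assignment then satisfies all the clues, so Sven ∈ Infra.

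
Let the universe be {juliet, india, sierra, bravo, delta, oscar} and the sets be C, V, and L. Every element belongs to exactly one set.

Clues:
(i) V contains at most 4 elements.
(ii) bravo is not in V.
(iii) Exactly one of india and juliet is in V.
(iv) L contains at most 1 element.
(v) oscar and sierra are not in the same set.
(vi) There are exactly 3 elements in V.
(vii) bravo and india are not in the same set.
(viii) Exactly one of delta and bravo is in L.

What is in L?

From (ii): bravo ∉ V.
Suppose juliet ∈ L: no assignment then satisfies all the clues, so juliet ∉ L.

L = {bravo}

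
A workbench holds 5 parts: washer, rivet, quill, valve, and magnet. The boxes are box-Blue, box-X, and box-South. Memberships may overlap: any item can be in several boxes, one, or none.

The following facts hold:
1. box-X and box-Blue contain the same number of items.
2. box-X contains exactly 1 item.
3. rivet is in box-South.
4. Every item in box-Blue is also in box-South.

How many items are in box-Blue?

1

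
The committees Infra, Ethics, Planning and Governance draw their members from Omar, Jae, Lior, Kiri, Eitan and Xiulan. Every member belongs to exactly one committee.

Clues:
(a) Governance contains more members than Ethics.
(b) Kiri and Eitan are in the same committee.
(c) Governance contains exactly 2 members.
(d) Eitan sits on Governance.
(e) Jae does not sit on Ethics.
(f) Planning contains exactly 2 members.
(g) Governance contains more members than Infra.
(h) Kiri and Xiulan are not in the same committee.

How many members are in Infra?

1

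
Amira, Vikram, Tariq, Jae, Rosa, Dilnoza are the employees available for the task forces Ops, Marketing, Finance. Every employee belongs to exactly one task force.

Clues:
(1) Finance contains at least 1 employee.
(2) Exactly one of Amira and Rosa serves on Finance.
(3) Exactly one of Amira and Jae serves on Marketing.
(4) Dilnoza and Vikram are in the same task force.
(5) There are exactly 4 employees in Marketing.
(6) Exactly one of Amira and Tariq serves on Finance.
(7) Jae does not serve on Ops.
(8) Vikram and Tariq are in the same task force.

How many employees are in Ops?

1

From (7): Jae ∉ Ops.
Suppose Amira ∈ Ops: no assignment then satisfies all the clues, so Amira ∉ Ops.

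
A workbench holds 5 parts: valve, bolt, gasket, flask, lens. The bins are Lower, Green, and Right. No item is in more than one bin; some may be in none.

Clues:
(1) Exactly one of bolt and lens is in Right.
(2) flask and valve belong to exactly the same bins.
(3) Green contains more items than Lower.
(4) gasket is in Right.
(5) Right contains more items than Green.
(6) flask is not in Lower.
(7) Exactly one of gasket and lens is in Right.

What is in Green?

Green = {lens}

From (4): gasket ∈ Right.
From (6): flask ∉ Lower.
(2): valve matches flask: valve ∉ Lower.
(7) (exactly one): lens ∉ Right.
(1) (exactly one): bolt ∈ Right.
Suppose valve ∈ Green: no assignment then satisfies all the clues, so valve ∉ Green.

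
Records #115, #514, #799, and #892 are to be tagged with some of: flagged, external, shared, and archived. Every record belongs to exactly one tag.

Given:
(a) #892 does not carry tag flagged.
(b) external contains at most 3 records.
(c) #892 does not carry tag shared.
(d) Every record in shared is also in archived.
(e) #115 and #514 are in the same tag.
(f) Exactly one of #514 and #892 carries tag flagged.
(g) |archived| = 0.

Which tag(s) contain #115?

From (a): #892 ∉ flagged.
From (c): #892 ∉ shared.
(f) (exactly one): #514 ∈ flagged.
(g): archived already has 0, so the rest are out.
Only one tag left: #892 ∈ external.
(d) contrapositive: #115 ∉ shared.
(d) contrapositive: #799 ∉ shared.
(e): #115 matches #514: #115 ∈ flagged.

#115: flagged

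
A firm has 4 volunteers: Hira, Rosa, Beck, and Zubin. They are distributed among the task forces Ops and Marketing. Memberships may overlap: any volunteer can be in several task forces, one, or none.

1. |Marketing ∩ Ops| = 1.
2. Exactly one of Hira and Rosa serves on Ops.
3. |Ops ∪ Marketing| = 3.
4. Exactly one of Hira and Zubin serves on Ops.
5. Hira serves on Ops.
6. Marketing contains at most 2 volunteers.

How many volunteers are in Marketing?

2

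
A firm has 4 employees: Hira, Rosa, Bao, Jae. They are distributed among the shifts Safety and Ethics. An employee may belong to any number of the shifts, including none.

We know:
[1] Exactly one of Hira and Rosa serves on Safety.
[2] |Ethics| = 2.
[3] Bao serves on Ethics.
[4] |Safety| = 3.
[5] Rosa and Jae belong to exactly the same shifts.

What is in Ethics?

Ethics = {Bao, Hira}

From (3): Bao ∈ Ethics.
Suppose Hira ∉ Ethics: no assignment then satisfies all the clues, so Hira ∈ Ethics.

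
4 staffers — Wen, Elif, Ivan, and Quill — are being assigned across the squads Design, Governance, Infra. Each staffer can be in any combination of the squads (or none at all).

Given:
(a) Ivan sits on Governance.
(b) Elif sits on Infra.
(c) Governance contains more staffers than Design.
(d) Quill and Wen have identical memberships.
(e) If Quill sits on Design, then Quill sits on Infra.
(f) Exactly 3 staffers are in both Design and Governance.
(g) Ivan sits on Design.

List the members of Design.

Design = {Ivan, Quill, Wen}

From (a): Ivan ∈ Governance.
From (b): Elif ∈ Infra.
From (g): Ivan ∈ Design.
Suppose Wen ∉ Design: no assignment then satisfies all the clues, so Wen ∈ Design.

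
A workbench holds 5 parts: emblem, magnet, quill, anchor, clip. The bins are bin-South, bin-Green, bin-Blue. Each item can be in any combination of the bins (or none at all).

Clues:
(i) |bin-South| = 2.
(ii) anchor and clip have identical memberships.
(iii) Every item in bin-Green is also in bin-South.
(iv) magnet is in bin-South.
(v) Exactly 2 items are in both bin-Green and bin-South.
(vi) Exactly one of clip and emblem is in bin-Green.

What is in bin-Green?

bin-Green = {emblem, magnet}

From (iv): magnet ∈ bin-South.
Suppose emblem ∉ bin-Green: no assignment then satisfies all the clues, so emblem ∈ bin-Green.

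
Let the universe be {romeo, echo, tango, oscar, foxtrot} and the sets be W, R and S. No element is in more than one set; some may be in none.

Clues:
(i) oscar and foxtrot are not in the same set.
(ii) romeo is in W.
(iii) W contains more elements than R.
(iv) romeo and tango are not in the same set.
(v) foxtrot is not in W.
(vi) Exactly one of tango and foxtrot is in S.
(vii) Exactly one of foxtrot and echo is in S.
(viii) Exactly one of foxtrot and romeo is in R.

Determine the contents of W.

W = {oscar, romeo}

From (ii): romeo ∈ W.
From (v): foxtrot ∉ W.
(iv): tango ∉ W.
(viii) (exactly one): foxtrot ∈ R.
(i): oscar ∉ R.
(vi) (exactly one): tango ∈ S.
(vii) (exactly one): echo ∈ S.
Suppose oscar ∉ W: no assignment then satisfies all the clues, so oscar ∈ W.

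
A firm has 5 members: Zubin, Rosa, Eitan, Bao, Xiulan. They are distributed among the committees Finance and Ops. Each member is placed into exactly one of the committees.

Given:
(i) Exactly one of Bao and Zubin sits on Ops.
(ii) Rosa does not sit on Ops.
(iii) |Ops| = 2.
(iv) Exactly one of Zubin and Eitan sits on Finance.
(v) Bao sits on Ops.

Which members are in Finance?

Finance = {Rosa, Xiulan, Zubin}

From (ii): Rosa ∉ Ops.
From (v): Bao ∈ Ops.
(i) (exactly one): Zubin ∉ Ops.
Only one committee left: Zubin ∈ Finance.
Only one committee left: Rosa ∈ Finance.
(iv) (exactly one): Eitan ∉ Finance.
Only one committee left: Eitan ∈ Ops.
(iii): Ops already has 2, so the rest are out.
Only one committee left: Xiulan ∈ Finance.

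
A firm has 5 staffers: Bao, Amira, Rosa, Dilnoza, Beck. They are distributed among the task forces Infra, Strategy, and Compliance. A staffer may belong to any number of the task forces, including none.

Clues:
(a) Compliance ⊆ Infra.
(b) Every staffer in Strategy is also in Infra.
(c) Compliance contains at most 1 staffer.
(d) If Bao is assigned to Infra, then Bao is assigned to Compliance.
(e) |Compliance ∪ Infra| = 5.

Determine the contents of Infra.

Infra = {Amira, Bao, Beck, Dilnoza, Rosa}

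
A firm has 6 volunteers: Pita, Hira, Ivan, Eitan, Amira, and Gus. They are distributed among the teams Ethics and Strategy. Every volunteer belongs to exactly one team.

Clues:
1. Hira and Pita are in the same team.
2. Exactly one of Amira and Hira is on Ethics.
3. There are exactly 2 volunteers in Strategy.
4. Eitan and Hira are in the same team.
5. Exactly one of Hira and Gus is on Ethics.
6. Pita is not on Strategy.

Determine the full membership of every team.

From (6): Pita ∉ Strategy.
(1): Hira matches Pita: Hira ∉ Strategy.
(4): Eitan matches Hira: Eitan ∉ Strategy.
Only one team left: Pita ∈ Ethics.
Only one team left: Hira ∈ Ethics.
Only one team left: Eitan ∈ Ethics.
(2) (exactly one): Amira ∉ Ethics.
(5) (exactly one): Gus ∉ Ethics.
Only one team left: Amira ∈ Strategy.
Only one team left: Gus ∈ Strategy.
(3): Strategy already has 2, so the rest are out.
Only one team left: Ivan ∈ Ethics.

Ethics = {Eitan, Hira, Ivan, Pita}; Strategy = {Amira, Gus}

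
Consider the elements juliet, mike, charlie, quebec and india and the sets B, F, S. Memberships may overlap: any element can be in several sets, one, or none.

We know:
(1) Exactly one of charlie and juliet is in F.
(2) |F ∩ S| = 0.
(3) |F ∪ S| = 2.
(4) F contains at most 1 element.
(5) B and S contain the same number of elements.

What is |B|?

1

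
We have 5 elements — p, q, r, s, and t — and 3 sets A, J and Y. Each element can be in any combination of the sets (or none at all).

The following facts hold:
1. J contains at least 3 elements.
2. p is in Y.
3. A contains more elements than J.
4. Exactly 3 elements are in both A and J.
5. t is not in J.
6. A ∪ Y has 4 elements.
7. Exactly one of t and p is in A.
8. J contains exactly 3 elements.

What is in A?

A = {p, q, r, s}

From (2): p ∈ Y.
From (5): t ∉ J.
Suppose p ∉ A: no assignment then satisfies all the clues, so p ∈ A.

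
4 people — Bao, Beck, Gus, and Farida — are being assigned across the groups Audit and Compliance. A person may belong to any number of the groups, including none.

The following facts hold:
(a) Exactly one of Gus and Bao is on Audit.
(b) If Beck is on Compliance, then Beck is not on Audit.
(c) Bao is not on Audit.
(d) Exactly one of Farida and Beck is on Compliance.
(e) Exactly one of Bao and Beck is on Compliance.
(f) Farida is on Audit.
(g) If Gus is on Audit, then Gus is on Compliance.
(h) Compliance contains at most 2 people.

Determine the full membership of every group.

Audit = {Farida, Gus}; Compliance = {Beck, Gus}

From (c): Bao ∉ Audit.
From (f): Farida ∈ Audit.
(a) (exactly one): Gus ∈ Audit.
(g): Gus ∈ Compliance.
Suppose Bao ∈ Compliance: no assignment then satisfies all the clues, so Bao ∉ Compliance.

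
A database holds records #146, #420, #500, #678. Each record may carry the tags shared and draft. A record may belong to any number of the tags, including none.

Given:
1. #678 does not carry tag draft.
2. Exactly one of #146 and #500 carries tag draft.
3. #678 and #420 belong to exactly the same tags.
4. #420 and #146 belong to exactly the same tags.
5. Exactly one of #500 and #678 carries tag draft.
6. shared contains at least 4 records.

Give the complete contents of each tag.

From (1): #678 ∉ draft.
(3): #420 matches #678: #420 ∉ draft.
(4): #146 matches #420: #146 ∉ draft.
(5) (exactly one): #500 ∈ draft.
(6): only 4 candidates remain for shared, so all are in.

shared = {#146, #420, #500, #678}; draft = {#500}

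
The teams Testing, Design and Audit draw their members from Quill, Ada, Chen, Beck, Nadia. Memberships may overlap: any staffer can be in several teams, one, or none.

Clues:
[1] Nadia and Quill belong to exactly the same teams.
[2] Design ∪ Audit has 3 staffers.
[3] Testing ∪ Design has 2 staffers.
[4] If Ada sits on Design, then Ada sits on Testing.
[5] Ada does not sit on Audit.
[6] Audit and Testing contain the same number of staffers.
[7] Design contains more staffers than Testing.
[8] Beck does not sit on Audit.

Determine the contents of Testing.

From (5): Ada ∉ Audit.
From (8): Beck ∉ Audit.
Suppose Quill ∈ Testing: no assignment then satisfies all the clues, so Quill ∉ Testing.

Testing = {Ada}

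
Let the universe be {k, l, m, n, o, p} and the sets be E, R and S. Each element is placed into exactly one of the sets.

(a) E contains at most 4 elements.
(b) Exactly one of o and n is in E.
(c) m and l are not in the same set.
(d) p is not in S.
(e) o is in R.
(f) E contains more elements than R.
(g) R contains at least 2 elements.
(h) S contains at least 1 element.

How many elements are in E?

3

From (d): p ∉ S.
From (e): o ∈ R.
(b) (exactly one): n ∈ E.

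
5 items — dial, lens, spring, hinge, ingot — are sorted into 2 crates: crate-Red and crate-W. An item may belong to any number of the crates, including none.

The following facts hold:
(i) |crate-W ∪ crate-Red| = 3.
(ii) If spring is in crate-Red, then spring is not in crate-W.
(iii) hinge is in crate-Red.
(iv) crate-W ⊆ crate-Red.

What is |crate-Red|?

3

From (iii): hinge ∈ crate-Red.
Suppose spring ∈ crate-W: no assignment then satisfies all the clues, so spring ∉ crate-W.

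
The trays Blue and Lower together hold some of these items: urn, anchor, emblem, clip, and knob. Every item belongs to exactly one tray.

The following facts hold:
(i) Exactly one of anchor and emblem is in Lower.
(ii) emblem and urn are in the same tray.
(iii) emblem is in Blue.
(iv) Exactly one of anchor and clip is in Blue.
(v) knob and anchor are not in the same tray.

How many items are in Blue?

From (iii): emblem ∈ Blue.
(i) (exactly one): anchor ∈ Lower.
(ii): urn matches emblem: urn ∈ Blue.
(iv) (exactly one): clip ∈ Blue.
(v): knob ∉ Lower.
Only one tray left: knob ∈ Blue.

4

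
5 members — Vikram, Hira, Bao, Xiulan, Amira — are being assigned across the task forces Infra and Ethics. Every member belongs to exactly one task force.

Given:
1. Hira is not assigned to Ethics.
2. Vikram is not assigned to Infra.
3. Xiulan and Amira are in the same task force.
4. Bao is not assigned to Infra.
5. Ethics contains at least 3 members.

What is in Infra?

Infra = {Hira}

From (1): Hira ∉ Ethics.
From (2): Vikram ∉ Infra.
From (4): Bao ∉ Infra.
Only one task force left: Vikram ∈ Ethics.
Only one task force left: Hira ∈ Infra.
Only one task force left: Bao ∈ Ethics.
Suppose Xiulan ∈ Infra: no assignment then satisfies all the clues, so Xiulan ∉ Infra.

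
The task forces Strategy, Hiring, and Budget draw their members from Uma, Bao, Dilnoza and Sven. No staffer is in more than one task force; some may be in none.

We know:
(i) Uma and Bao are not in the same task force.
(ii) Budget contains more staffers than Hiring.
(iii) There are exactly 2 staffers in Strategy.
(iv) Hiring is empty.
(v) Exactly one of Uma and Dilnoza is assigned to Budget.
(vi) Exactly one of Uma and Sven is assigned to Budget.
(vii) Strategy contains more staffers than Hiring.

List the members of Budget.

Budget = {Uma}

(iv): Hiring already has 0, so the rest are out.
Suppose Uma ∉ Budget: no assignment then satisfies all the clues, so Uma ∈ Budget.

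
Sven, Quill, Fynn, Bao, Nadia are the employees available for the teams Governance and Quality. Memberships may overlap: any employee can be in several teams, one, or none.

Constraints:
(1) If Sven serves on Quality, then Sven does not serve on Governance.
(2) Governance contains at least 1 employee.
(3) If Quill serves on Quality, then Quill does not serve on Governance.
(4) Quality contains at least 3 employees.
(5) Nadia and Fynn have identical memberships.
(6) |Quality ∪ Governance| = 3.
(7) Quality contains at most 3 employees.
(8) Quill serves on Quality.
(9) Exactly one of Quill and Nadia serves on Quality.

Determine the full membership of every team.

Governance = {Bao}; Quality = {Bao, Quill, Sven}

From (8): Quill ∈ Quality.
(3): Quill ∉ Governance.
(9) (exactly one): Nadia ∉ Quality.
(5): Fynn matches Nadia: Fynn ∉ Quality.
(4): only 3 candidates remain for Quality, so all are in.
(1): Sven ∉ Governance.
Suppose Fynn ∈ Governance: no assignment then satisfies all the clues, so Fynn ∉ Governance.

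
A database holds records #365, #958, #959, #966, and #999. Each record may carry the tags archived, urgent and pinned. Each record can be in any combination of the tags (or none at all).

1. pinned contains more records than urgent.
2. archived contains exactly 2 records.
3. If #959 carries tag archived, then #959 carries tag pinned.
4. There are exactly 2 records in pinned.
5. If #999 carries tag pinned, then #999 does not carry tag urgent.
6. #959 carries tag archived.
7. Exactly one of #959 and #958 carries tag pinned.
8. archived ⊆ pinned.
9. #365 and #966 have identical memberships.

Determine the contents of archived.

archived = {#959, #999}

From (6): #959 ∈ archived.
(3): #959 ∈ pinned.
(7) (exactly one): #958 ∉ pinned.
(8) contrapositive: #958 ∉ archived.
Suppose #365 ∈ archived: no assignment then satisfies all the clues, so #365 ∉ archived.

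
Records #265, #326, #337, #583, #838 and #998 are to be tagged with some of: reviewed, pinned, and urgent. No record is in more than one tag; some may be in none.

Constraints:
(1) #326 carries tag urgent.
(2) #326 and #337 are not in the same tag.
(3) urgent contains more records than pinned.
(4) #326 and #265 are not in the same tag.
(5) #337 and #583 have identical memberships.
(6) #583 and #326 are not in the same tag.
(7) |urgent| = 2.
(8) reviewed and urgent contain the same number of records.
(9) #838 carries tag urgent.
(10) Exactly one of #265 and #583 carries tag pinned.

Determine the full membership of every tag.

reviewed = {#337, #583}; pinned = {#265}; urgent = {#326, #838}

From (1): #326 ∈ urgent.
From (9): #838 ∈ urgent.
(2): #337 ∉ urgent.
(4): #265 ∉ urgent.
(5): #583 matches #337: #583 ∉ urgent.
(7): urgent already has 2, so the rest are out.
Suppose #265 ∈ reviewed: no assignment then satisfies all the clues, so #265 ∉ reviewed.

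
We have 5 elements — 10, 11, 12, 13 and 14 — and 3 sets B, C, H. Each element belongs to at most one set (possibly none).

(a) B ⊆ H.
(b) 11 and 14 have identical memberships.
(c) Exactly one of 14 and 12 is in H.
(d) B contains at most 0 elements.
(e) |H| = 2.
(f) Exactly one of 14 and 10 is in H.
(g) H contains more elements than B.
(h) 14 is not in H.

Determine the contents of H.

From (h): 14 ∉ H.
(a) contrapositive: 14 ∉ B.
(b): 11 matches 14: 11 ∉ B.
(b): 11 matches 14: 11 ∉ H.
(c) (exactly one): 12 ∈ H.
(d): B already has 0, so the rest are out.
(f) (exactly one): 10 ∈ H.
(e): H already has 2, so the rest are out.

H = {10, 12}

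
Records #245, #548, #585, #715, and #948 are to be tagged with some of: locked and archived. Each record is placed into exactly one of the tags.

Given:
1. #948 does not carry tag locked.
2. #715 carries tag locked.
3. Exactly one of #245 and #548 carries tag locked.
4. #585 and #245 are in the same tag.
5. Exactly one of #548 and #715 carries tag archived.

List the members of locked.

locked = {#245, #585, #715}

From (1): #948 ∉ locked.
From (2): #715 ∈ locked.
(5) (exactly one): #548 ∈ archived.
Only one tag left: #948 ∈ archived.
(3) (exactly one): #245 ∈ locked.
(4): #585 matches #245: #585 ∈ locked.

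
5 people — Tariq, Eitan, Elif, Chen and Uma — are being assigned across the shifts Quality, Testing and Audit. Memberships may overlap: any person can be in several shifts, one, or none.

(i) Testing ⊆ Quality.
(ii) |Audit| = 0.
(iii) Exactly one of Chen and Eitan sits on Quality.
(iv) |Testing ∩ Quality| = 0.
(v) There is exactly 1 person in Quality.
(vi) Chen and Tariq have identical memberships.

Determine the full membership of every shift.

Quality = {Eitan}; Testing = {}; Audit = {}

(ii): Audit already has 0, so the rest are out.
Suppose Tariq ∈ Quality: no assignment then satisfies all the clues, so Tariq ∉ Quality.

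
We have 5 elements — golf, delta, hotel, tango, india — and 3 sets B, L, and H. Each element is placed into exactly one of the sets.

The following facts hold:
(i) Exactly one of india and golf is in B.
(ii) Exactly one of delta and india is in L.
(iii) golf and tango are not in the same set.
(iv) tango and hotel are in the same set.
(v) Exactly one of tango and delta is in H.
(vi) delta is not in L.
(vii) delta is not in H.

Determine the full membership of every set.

B = {delta, golf}; L = {india}; H = {hotel, tango}

From (vi): delta ∉ L.
From (vii): delta ∉ H.
(ii) (exactly one): india ∈ L.
(v) (exactly one): tango ∈ H.
Only one set left: delta ∈ B.
(i) (exactly one): golf ∈ B.
(iv): hotel matches tango: hotel ∉ B.
(iv): hotel matches tango: hotel ∉ L.
(iv): hotel matches tango: hotel ∈ H.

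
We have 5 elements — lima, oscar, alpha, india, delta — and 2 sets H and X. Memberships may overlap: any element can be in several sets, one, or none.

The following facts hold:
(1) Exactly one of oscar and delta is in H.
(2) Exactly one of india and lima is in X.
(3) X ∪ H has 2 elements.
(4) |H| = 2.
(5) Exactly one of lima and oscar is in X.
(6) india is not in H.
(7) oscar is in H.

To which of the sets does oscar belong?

oscar: H

From (6): india ∉ H.
From (7): oscar ∈ H.
(1) (exactly one): delta ∉ H.
Suppose oscar ∈ X: no assignment then satisfies all the clues, so oscar ∉ X.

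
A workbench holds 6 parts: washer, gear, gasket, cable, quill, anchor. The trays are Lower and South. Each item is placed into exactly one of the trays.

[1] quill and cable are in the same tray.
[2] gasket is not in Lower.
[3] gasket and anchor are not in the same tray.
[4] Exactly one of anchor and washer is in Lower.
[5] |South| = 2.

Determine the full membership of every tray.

Lower = {anchor, cable, gear, quill}; South = {gasket, washer}

From (2): gasket ∉ Lower.
Only one tray left: gasket ∈ South.
(3): anchor ∉ South.
Only one tray left: anchor ∈ Lower.
(4) (exactly one): washer ∉ Lower.
Only one tray left: washer ∈ South.
(5): South already has 2, so the rest are out.
Only one tray left: gear ∈ Lower.
Only one tray left: cable ∈ Lower.
Only one tray left: quill ∈ Lower.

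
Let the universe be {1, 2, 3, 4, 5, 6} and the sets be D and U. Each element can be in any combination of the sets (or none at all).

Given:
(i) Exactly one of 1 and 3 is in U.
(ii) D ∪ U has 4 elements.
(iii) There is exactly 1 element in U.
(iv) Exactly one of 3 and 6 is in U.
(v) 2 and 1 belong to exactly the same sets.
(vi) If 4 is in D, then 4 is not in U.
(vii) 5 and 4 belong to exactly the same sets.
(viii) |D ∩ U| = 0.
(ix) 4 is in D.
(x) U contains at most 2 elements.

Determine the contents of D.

D = {4, 5, 6}

From (ix): 4 ∈ D.
(vi): 4 ∉ U.
(vii): 5 matches 4: 5 ∈ D.
(vii): 5 matches 4: 5 ∉ U.
Suppose 1 ∈ D: no assignment then satisfies all the clues, so 1 ∉ D.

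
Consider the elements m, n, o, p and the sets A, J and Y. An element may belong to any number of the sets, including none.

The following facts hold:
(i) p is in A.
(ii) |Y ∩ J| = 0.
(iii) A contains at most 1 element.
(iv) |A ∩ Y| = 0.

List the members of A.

A = {p}

From (i): p ∈ A.
(iii): A already has 1, so the rest are out.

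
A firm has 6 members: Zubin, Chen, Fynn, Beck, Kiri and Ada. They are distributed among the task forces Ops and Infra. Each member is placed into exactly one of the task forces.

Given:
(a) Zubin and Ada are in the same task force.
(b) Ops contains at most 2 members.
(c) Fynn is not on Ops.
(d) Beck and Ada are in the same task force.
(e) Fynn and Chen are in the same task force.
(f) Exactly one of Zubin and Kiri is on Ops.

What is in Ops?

From (c): Fynn ∉ Ops.
(e): Chen matches Fynn: Chen ∉ Ops.
Only one task force left: Chen ∈ Infra.
Only one task force left: Fynn ∈ Infra.
Suppose Zubin ∈ Ops: no assignment then satisfies all the clues, so Zubin ∉ Ops.

Ops = {Kiri}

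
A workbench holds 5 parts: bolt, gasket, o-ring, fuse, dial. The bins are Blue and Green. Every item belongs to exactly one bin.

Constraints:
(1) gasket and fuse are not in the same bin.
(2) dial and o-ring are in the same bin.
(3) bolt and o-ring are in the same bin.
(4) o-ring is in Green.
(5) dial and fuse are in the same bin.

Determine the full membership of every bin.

Blue = {gasket}; Green = {bolt, dial, fuse, o-ring}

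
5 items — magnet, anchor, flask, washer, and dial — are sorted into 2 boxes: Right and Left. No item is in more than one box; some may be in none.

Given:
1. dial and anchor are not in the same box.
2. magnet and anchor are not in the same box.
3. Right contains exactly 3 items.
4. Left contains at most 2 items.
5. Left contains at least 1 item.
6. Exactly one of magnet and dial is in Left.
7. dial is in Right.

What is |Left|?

1

From (7): dial ∈ Right.
(1): anchor ∉ Right.
(6) (exactly one): magnet ∈ Left.
(2): anchor ∉ Left.
(3): only 3 candidates remain for Right, so all are in.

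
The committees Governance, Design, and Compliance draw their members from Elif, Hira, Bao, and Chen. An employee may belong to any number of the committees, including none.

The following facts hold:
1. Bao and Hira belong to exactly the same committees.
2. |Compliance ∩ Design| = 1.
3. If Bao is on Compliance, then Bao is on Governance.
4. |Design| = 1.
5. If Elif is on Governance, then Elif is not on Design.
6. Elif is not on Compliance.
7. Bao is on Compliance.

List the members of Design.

Design = {Chen}

From (6): Elif ∉ Compliance.
From (7): Bao ∈ Compliance.
(1): Hira matches Bao: Hira ∈ Compliance.
(3): Bao ∈ Governance.
(1): Hira matches Bao: Hira ∈ Governance.
Suppose Elif ∈ Design: no assignment then satisfies all the clues, so Elif ∉ Design.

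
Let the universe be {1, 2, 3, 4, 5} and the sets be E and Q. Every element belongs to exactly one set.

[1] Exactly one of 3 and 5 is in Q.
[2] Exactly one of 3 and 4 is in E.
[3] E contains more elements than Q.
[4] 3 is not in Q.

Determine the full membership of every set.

From (4): 3 ∉ Q.
(1) (exactly one): 5 ∈ Q.
Only one set left: 3 ∈ E.
(2) (exactly one): 4 ∉ E.
Only one set left: 4 ∈ Q.
Suppose 1 ∉ E: no assignment then satisfies all the clues, so 1 ∈ E.

E = {1, 2, 3}; Q = {4, 5}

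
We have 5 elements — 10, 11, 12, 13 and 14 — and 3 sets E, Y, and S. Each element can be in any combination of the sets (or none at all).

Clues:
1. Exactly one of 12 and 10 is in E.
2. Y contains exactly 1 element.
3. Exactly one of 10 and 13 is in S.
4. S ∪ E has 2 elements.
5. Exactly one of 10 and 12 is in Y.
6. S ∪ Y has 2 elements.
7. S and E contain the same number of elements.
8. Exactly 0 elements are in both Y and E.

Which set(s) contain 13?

13: S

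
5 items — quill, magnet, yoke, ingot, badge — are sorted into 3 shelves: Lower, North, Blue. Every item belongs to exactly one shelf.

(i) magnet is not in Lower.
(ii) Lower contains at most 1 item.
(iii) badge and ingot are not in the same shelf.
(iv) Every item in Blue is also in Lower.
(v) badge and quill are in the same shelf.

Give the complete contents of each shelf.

Lower = {ingot}; North = {badge, magnet, quill, yoke}; Blue = {}

From (i): magnet ∉ Lower.
(iv) contrapositive: magnet ∉ Blue.
Only one shelf left: magnet ∈ North.
Suppose quill ∈ Lower: no assignment then satisfies all the clues, so quill ∉ Lower.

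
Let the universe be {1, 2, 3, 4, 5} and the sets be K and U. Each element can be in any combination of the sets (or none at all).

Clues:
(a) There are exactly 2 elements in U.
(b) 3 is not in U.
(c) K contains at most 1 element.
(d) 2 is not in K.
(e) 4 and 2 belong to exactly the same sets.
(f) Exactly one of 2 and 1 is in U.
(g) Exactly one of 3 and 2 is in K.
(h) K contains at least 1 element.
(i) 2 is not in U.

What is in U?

From (b): 3 ∉ U.
From (d): 2 ∉ K.
From (i): 2 ∉ U.
(e): 4 matches 2: 4 ∉ K.
(e): 4 matches 2: 4 ∉ U.
(f) (exactly one): 1 ∈ U.
(g) (exactly one): 3 ∈ K.
(a): only 2 candidates remain for U, so all are in.
(c): K already has 1, so the rest are out.

U = {1, 5}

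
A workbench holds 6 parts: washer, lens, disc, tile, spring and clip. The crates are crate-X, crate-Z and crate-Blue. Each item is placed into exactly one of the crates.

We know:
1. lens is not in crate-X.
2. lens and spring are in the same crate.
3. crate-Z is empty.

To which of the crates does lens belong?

lens: crate-Blue

From (1): lens ∉ crate-X.
(2): spring matches lens: spring ∉ crate-X.
(3): crate-Z already has 0, so the rest are out.
Only one crate left: lens ∈ crate-Blue.
Only one crate left: spring ∈ crate-Blue.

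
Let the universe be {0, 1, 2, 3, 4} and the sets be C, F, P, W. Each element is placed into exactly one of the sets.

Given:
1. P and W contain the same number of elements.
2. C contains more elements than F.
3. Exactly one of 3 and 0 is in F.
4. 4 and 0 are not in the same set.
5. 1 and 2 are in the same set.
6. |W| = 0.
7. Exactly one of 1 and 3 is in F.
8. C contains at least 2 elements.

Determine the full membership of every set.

C = {0, 1, 2}; F = {3, 4}; P = {}; W = {}

(6): W already has 0, so the rest are out.
Suppose 0 ∉ C: no assignment then satisfies all the clues, so 0 ∈ C.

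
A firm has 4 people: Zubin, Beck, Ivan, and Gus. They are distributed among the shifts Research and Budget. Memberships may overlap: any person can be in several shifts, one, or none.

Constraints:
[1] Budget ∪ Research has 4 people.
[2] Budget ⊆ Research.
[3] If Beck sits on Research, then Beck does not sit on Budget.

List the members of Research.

Research = {Beck, Gus, Ivan, Zubin}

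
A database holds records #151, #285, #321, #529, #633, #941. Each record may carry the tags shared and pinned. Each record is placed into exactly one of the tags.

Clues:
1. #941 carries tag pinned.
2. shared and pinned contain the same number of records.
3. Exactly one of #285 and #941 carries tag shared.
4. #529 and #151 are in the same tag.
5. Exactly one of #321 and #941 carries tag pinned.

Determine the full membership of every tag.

shared = {#285, #321, #633}; pinned = {#151, #529, #941}

From (1): #941 ∈ pinned.
(3) (exactly one): #285 ∈ shared.
(5) (exactly one): #321 ∉ pinned.
Only one tag left: #321 ∈ shared.
Suppose #151 ∈ shared: no assignment then satisfies all the clues, so #151 ∉ shared.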